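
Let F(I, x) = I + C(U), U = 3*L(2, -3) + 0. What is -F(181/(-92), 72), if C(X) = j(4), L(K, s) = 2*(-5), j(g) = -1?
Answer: 273/92 ≈ 2.9674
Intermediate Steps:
L(K, s) = -10
U = -30 (U = 3*(-10) + 0 = -30 + 0 = -30)
C(X) = -1
F(I, x) = -1 + I (F(I, x) = I - 1 = -1 + I)
-F(181/(-92), 72) = -(-1 + 181/(-92)) = -(-1 + 181*(-1/92)) = -(-1 - 181/92) = -1*(-273/92) = 273/92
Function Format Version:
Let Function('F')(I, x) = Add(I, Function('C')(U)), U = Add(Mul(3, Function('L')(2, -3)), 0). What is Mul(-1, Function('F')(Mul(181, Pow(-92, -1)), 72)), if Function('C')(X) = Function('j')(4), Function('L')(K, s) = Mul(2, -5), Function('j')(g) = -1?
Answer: Rational(273, 92) ≈ 2.9674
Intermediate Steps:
Function('L')(K, s) = -10
U = -30 (U = Add(Mul(3, -10), 0) = Add(-30, 0) = -30)
Function('C')(X) = -1
Function('F')(I, x) = Add(-1, I) (Function('F')(I, x) = Add(I, -1) = Add(-1, I))
Mul(-1, Function('F')(Mul(181, Pow(-92, -1)), 72)) = Mul(-1, Add(-1, Mul(181, Pow(-92, -1)))) = Mul(-1, Add(-1, Mul(181, Rational(-1, 92)))) = Mul(-1, Add(-1, Rational(-181, 92))) = Mul(-1, Rational(-273, 92)) = Rational(273, 92)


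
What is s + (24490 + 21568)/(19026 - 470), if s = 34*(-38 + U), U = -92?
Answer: -40985731/9278 ≈ -4417.5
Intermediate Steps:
s = -4420 (s = 34*(-38 - 92) = 34*(-130) = -4420)
s + (24490 + 21568)/(19026 - 470) = -4420 + (24490 + 21568)/(19026 - 470) = -4420 + 46058/18556 = -4420 + 46058*(1/18556) = -4420 + 23029/9278 = -40985731/9278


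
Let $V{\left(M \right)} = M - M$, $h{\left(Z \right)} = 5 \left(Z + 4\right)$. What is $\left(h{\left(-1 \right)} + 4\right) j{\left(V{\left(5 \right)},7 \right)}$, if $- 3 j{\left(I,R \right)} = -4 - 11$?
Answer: $95$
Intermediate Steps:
$h{\left(Z \right)} = 20 + 5 Z$ ($h{\left(Z \right)} = 5 \left(4 + Z\right) = 20 + 5 Z$)
$V{\left(M \right)} = 0$
$j{\left(I,R \right)} = 5$ ($j{\left(I,R \right)} = - \frac{-4 - 11}{3} = \left(- \frac{1}{3}\right) \left(-15\right) = 5$)
$\left(h{\left(-1 \right)} + 4\right) j{\left(V{\left(5 \right)},7 \right)} = \left(\left(20 + 5 \left(-1\right)\right) + 4\right) 5 = \left(\left(20 - 5\right) + 4\right) 5 = \left(15 + 4\right) 5 = 19 \cdot 5 = 95$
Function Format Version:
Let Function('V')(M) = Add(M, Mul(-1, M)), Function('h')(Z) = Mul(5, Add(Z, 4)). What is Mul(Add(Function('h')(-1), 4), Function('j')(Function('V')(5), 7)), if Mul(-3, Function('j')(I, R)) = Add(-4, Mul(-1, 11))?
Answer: 95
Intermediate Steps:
Function('h')(Z) = Add(20, Mul(5, Z)) (Function('h')(Z) = Mul(5, Add(4, Z)) = Add(20, Mul(5, Z)))
Function('V')(M) = 0
Function('j')(I, R) = 5 (Function('j')(I, R) = Mul(Rational(-1, 3), Add(-4, Mul(-1, 11))) = Mul(Rational(-1, 3), Add(-4, -11)) = Mul(Rational(-1, 3), -15) = 5)
Mul(Add(Function('h')(-1), 4), Function('j')(Function('V')(5), 7)) = Mul(Add(Add(20, Mul(5, -1)), 4), 5) = Mul(Add(Add(20, -5), 4), 5) = Mul(Add(15, 4), 5) = Mul(19, 5) = 95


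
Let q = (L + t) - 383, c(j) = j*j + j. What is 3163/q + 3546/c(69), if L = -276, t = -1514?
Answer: -1261972/1749265 ≈ -0.72143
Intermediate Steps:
c(j) = j + j² (c(j) = j² + j = j + j²)
q = -2173 (q = (-276 - 1514) - 383 = -1790 - 383 = -2173)
3163/q + 3546/c(69) = 3163/(-2173) + 3546/((69*(1 + 69))) = 3163*(-1/2173) + 3546/((69*70)) = -3163/2173 + 3546/4830 = -3163/2173 + 3546*(1/4830) = -3163/2173 + 591/805 = -1261972/1749265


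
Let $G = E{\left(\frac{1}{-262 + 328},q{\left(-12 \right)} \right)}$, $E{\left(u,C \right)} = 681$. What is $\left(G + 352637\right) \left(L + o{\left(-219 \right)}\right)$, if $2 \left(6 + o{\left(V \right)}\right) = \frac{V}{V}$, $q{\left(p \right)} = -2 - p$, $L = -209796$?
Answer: $-74126646377$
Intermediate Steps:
$o{\left(V \right)} = - \frac{11}{2}$ ($o{\left(V \right)} = -6 + \frac{V \frac{1}{V}}{2} = -6 + \frac{1}{2} \cdot 1 = -6 + \frac{1}{2} = - \frac{11}{2}$)
$G = 681$
$\left(G + 352637\right) \left(L + o{\left(-219 \right)}\right) = \left(681 + 352637\right) \left(-209796 - \frac{11}{2}\right) = 353318 \left(- \frac{419603}{2}\right) = -74126646377$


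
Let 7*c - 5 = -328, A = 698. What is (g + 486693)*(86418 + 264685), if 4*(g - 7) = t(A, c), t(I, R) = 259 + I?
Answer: 683863325971/4 ≈ 1.7097e+11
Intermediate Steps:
c = -323/7 (c = 5/7 + (1/7)*(-328) = 5/7 - 328/7 = -323/7 ≈ -46.143)
g = 985/4 (g = 7 + (259 + 698)/4 = 7 + (1/4)*957 = 7 + 957/4 = 985/4 ≈ 246.25)
(g + 486693)*(86418 + 264685) = (985/4 + 486693)*(86418 + 264685) = (1947757/4)*351103 = 683863325971/4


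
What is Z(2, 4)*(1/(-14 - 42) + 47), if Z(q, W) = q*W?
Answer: 2631/7 ≈ 375.86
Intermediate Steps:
Z(q, W) = W*q
Z(2, 4)*(1/(-14 - 42) + 47) = (4*2)*(1/(-14 - 42) + 47) = 8*(1/(-56) + 47) = 8*(-1/56 + 47) = 8*(2631/56) = 2631/7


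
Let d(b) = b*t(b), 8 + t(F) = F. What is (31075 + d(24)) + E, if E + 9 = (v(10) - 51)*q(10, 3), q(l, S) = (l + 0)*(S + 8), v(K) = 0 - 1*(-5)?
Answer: 26390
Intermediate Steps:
t(F) = -8 + F
d(b) = b*(-8 + b)
v(K) = 5 (v(K) = 0 + 5 = 5)
q(l, S) = l*(8 + S)
E = -5069 (E = -9 + (5 - 51)*(10*(8 + 3)) = -9 - 460*11 = -9 - 46*110 = -9 - 5060 = -5069)
(31075 + d(24)) + E = (31075 + 24*(-8 + 24)) - 5069 = (31075 + 24*16) - 5069 = (31075 + 384) - 5069 = 31459 - 5069 = 26390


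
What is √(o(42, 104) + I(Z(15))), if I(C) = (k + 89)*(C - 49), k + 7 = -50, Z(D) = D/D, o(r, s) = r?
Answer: 3*I*√166 ≈ 38.652*I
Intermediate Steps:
Z(D) = 1
k = -57 (k = -7 - 50 = -57)
I(C) = -1568 + 32*C (I(C) = (-57 + 89)*(C - 49) = 32*(-49 + C) = -1568 + 32*C)
√(o(42, 104) + I(Z(15))) = √(42 + (-1568 + 32*1)) = √(42 + (-1568 + 32)) = √(42 - 1536) = √(-1494) = 3*I*√166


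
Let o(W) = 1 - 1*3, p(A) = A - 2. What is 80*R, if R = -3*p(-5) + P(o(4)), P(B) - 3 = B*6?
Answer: 960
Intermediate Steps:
p(A) = -2 + A
o(W) = -2 (o(W) = 1 - 3 = -2)
P(B) = 3 + 6*B (P(B) = 3 + B*6 = 3 + 6*B)
R = 12 (R = -3*(-2 - 5) + (3 + 6*(-2)) = -3*(-7) + (3 - 12) = 21 - 9 = 12)
80*R = 80*12 = 960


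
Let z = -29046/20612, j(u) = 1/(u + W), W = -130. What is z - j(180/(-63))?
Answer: -3358562/2396145 ≈ -1.4017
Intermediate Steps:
j(u) = 1/(-130 + u) (j(u) = 1/(u - 130) = 1/(-130 + u))
z = -14523/10306 (z = -29046*1/20612 = -14523/10306 ≈ -1.4092)
z - j(180/(-63)) = -14523/10306 - 1/(-130 + 180/(-63)) = -14523/10306 - 1/(-130 + 180*(-1/63)) = -14523/10306 - 1/(-130 - 20/7) = -14523/10306 - 1/(-930/7) = -14523/10306 - 1*(-7/930) = -14523/10306 + 7/930 = -3358562/2396145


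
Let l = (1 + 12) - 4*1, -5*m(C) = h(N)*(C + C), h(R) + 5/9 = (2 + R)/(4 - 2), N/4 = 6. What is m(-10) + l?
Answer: 529/9 ≈ 58.778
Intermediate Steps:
N = 24 (N = 4*6 = 24)
h(R) = 4/9 + R/2 (h(R) = -5/9 + (2 + R)/(4 - 2) = -5/9 + (2 + R)/2 = -5/9 + (2 + R)*(½) = -5/9 + (1 + R/2) = 4/9 + R/2)
m(C) = -224*C/45 (m(C) = -(4/9 + (½)*24)*(C + C)/5 = -(4/9 + 12)*2*C/5 = -112*2*C/45 = -224*C/45)
l = 9 (l = 13 - 4 = 9)
m(-10) + l = -224/45*(-10) + 9 = 448/9 + 9 = 529/9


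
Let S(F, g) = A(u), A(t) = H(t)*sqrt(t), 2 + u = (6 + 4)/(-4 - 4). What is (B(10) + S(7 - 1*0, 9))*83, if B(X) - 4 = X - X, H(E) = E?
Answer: 332 - 1079*I*sqrt(13)/8 ≈ 332.0 - 486.3*I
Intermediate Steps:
u = -13/4 (u = -2 + (6 + 4)/(-4 - 4) = -2 + 10/(-8) = -2 + 10*(-1/8) = -2 - 5/4 = -13/4 ≈ -3.2500)
A(t) = t**(3/2) (A(t) = t*sqrt(t) = t**(3/2))
S(F, g) = -13*I*sqrt(13)/8 (S(F, g) = (-13/4)**(3/2) = -13*I*sqrt(13)/8)
B(X) = 4 (B(X) = 4 + (X - X) = 4 + 0 = 4)
(B(10) + S(7 - 1*0, 9))*83 = (4 - 13*I*sqrt(13)/8)*83 = 332 - 1079*I*sqrt(13)/8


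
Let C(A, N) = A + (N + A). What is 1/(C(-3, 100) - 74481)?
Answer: -1/74387 ≈ -1.3443e-5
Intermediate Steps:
C(A, N) = N + 2*A (C(A, N) = A + (A + N) = N + 2*A)
1/(C(-3, 100) - 74481) = 1/((100 + 2*(-3)) - 74481) = 1/((100 - 6) - 74481) = 1/(94 - 74481) = 1/(-74387) = -1/74387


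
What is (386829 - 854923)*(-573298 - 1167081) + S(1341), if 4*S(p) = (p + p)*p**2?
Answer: 1631733430073/2 ≈ 8.1587e+11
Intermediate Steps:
S(p) = p**3/2 (S(p) = ((p + p)*p**2)/4 = ((2*p)*p**2)/4 = (2*p**3)/4 = p**3/2)
(386829 - 854923)*(-573298 - 1167081) + S(1341) = (386829 - 854923)*(-573298 - 1167081) + (1/2)*1341**3 = -468094*(-1740379) + (1/2)*2411494821 = 814660967626 + 2411494821/2 = 1631733430073/2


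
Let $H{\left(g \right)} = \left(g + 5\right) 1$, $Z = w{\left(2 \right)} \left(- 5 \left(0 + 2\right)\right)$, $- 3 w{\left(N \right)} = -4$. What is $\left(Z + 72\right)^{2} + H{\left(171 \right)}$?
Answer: $\frac{32560}{9} \approx 3617.8$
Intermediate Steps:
$w{\left(N \right)} = \frac{4}{3}$ ($w{\left(N \right)} = \left(- \frac{1}{3}\right) \left(-4\right) = \frac{4}{3}$)
$Z = - \frac{40}{3}$ ($Z = \frac{4 \left(- 5 \left(0 + 2\right)\right)}{3} = \frac{4 \left(\left(-5\right) 2\right)}{3} = \frac{4}{3} \left(-10\right) = - \frac{40}{3} \approx -13.333$)
$H{\left(g \right)} = 5 + g$ ($H{\left(g \right)} = \left(5 + g\right) 1 = 5 + g$)
$\left(Z + 72\right)^{2} + H{\left(171 \right)} = \left(- \frac{40}{3} + 72\right)^{2} + \left(5 + 171\right) = \left(\frac{176}{3}\right)^{2} + 176 = \frac{30976}{9} + 176 = \frac{32560}{9}$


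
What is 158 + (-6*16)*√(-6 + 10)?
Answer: -34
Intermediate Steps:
158 + (-6*16)*√(-6 + 10) = 158 - 96*√4 = 158 - 96*2 = 158 - 192 = -34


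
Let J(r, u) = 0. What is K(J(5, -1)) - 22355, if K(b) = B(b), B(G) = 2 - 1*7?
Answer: -22360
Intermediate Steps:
B(G) = -5 (B(G) = 2 - 7 = -5)
K(b) = -5
K(J(5, -1)) - 22355 = -5 - 22355 = -22360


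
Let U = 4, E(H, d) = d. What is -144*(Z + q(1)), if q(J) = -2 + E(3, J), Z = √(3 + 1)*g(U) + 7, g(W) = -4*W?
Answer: 3744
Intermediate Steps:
Z = -25 (Z = √(3 + 1)*(-4*4) + 7 = √4*(-16) + 7 = 2*(-16) + 7 = -32 + 7 = -25)
q(J) = -2 + J
-144*(Z + q(1)) = -144*(-25 + (-2 + 1)) = -144*(-25 - 1) = -144*(-26) = 3744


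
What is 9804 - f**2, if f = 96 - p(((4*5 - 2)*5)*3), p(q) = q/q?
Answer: 779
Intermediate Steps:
p(q) = 1
f = 95 (f = 96 - 1*1 = 96 - 1 = 95)
9804 - f**2 = 9804 - 1*95**2 = 9804 - 1*9025 = 9804 - 9025 = 779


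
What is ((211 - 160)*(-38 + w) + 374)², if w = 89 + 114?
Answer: 77246521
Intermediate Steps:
w = 203
((211 - 160)*(-38 + w) + 374)² = ((211 - 160)*(-38 + 203) + 374)² = (51*165 + 374)² = (8415 + 374)² = 8789² = 77246521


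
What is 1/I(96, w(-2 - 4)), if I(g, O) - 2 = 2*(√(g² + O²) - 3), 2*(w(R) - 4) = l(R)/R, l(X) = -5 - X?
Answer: 144/1328737 + 6*√1329313/1328737 ≈ 0.0053146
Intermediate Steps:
w(R) = 4 + (-5 - R)/(2*R) (w(R) = 4 + ((-5 - R)/R)/2 = 4 + (-5 - R)/(2*R))
I(g, O) = -4 + 2*√(O² + g²) (I(g, O) = 2 + 2*(√(g² + O²) - 3) = 2 + 2*(√(O² + g²) - 3) = 2 + 2*(-3 + √(O² + g²)) = 2 + (-6 + 2*√(O² + g²)) = -4 + 2*√(O² + g²))
1/I(96, w(-2 - 4)) = 1/(-4 + 2*√(((-5 + 7*(-2 - 4))/(2*(-2 - 4)))² + 96²)) = 1/(-4 + 2*√(((½)*(-5 + 7*(-6))/(-6))² + 9216)) = 1/(-4 + 2*√(((½)*(-⅙)*(-5 - 42))² + 9216)) = 1/(-4 + 2*√(((½)*(-⅙)*(-47))² + 9216)) = 1/(-4 + 2*√((47/12)² + 9216)) = 1/(-4 + 2*√(2209/144 + 9216)) = 1/(-4 + 2*√(1329313/144)) = 1/(-4 + 2*(√1329313/12)) = 1/(-4 + √1329313/6)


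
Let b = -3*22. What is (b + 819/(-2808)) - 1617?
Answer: -40399/24 ≈ -1683.3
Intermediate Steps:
b = -66
(b + 819/(-2808)) - 1617 = (-66 + 819/(-2808)) - 1617 = (-66 + 819*(-1/2808)) - 1617 = (-66 - 7/24) - 1617 = -1591/24 - 1617 = -40399/24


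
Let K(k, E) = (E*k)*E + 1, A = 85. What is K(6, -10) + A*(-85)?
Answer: -6624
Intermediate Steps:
K(k, E) = 1 + k*E² (K(k, E) = k*E² + 1 = 1 + k*E²)
K(6, -10) + A*(-85) = (1 + 6*(-10)²) + 85*(-85) = (1 + 6*100) - 7225 = (1 + 600) - 7225 = 601 - 7225 = -6624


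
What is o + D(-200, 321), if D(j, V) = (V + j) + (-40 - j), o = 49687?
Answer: 49968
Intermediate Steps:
D(j, V) = -40 + V
o + D(-200, 321) = 49687 + (-40 + 321) = 49687 + 281 = 49968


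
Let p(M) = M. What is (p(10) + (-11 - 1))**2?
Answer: 4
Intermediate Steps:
(p(10) + (-11 - 1))**2 = (10 + (-11 - 1))**2 = (10 - 12)**2 = (-2)**2 = 4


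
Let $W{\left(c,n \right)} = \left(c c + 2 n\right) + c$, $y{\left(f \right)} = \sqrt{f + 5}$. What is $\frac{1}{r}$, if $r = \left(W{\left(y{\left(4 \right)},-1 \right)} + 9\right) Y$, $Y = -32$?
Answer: $- \frac{1}{608} \approx -0.0016447$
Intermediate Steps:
$y{\left(f \right)} = \sqrt{5 + f}$
$W{\left(c,n \right)} = c + c^{2} + 2 n$ ($W{\left(c,n \right)} = \left(c^{2} + 2 n\right) + c = c + c^{2} + 2 n$)
$r = -608$ ($r = \left(\left(\sqrt{5 + 4} + \left(\sqrt{5 + 4}\right)^{2} + 2 \left(-1\right)\right) + 9\right) \left(-32\right) = \left(\left(\sqrt{9} + \left(\sqrt{9}\right)^{2} - 2\right) + 9\right) \left(-32\right) = \left(\left(3 + 3^{2} - 2\right) + 9\right) \left(-32\right) = \left(\left(3 + 9 - 2\right) + 9\right) \left(-32\right) = \left(10 + 9\right) \left(-32\right) = 19 \left(-32\right) = -608$)
$\frac{1}{r} = \frac{1}{-608} = - \frac{1}{608}$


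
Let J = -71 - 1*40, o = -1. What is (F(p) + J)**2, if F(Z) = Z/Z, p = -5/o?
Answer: 12100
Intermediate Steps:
J = -111 (J = -71 - 40 = -111)
p = 5 (p = -5/(-1) = -5*(-1) = 5)
F(Z) = 1
(F(p) + J)**2 = (1 - 111)**2 = (-110)**2 = 12100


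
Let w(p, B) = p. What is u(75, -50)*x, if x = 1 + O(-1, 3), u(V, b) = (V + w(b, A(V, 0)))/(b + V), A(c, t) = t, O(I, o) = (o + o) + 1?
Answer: 8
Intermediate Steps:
O(I, o) = 1 + 2*o (O(I, o) = 2*o + 1 = 1 + 2*o)
u(V, b) = 1 (u(V, b) = (V + b)/(b + V) = (V + b)/(V + b) = 1)
x = 8 (x = 1 + (1 + 2*3) = 1 + (1 + 6) = 1 + 7 = 8)
u(75, -50)*x = 1*8 = 8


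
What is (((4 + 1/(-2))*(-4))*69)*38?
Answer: -36708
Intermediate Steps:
(((4 + 1/(-2))*(-4))*69)*38 = (((4 - 1/2)*(-4))*69)*38 = (((7/2)*(-4))*69)*38 = -14*69*38 = -966*38 = -36708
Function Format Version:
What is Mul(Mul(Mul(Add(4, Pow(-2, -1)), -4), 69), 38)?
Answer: -36708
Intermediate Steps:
Mul(Mul(Mul(Add(4, Pow(-2, -1)), -4), 69), 38) = Mul(Mul(Mul(Add(4, Rational(-1, 2)), -4), 69), 38) = Mul(Mul(Mul(Rational(7, 2), -4), 69), 38) = Mul(Mul(-14, 69), 38) = Mul(-966, 38) = -36708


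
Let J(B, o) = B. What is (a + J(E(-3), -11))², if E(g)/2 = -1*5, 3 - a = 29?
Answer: 1296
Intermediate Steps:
a = -26 (a = 3 - 1*29 = 3 - 29 = -26)
E(g) = -10 (E(g) = 2*(-1*5) = 2*(-5) = -10)
(a + J(E(-3), -11))² = (-26 - 10)² = (-36)² = 1296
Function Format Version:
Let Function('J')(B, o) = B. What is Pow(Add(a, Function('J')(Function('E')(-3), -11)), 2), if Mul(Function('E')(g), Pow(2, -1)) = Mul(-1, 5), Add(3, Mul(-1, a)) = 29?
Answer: 1296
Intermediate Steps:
a = -26 (a = Add(3, Mul(-1, 29)) = Add(3, -29) = -26)
Function('E')(g) = -10 (Function('E')(g) = Mul(2, Mul(-1, 5)) = Mul(2, -5) = -10)
Pow(Add(a, Function('J')(Function('E')(-3), -11)), 2) = Pow(Add(-26, -10), 2) = Pow(-36, 2) = 1296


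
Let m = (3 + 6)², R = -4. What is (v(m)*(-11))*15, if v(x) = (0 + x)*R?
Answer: 53460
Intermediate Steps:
m = 81 (m = 9² = 81)
v(x) = -4*x (v(x) = (0 + x)*(-4) = x*(-4) = -4*x)
(v(m)*(-11))*15 = (-4*81*(-11))*15 = -324*(-11)*15 = 3564*15 = 53460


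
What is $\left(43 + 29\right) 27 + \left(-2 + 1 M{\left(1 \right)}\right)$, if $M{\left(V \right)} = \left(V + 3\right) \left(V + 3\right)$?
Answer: $1958$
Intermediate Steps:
$M{\left(V \right)} = \left(3 + V\right)^{2}$ ($M{\left(V \right)} = \left(3 + V\right) \left(3 + V\right) = \left(3 + V\right)^{2}$)
$\left(43 + 29\right) 27 + \left(-2 + 1 M{\left(1 \right)}\right) = \left(43 + 29\right) 27 - \left(2 - \left(3 + 1\right)^{2}\right) = 72 \cdot 27 - \left(2 - 4^{2}\right) = 1944 + \left(-2 + 1 \cdot 16\right) = 1944 + \left(-2 + 16\right) = 1944 + 14 = 1958$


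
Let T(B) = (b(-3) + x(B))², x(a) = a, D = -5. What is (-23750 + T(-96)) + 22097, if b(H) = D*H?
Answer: 4908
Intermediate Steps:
b(H) = -5*H
T(B) = (15 + B)² (T(B) = (-5*(-3) + B)² = (15 + B)²)
(-23750 + T(-96)) + 22097 = (-23750 + (15 - 96)²) + 22097 = (-23750 + (-81)²) + 22097 = (-23750 + 6561) + 22097 = -17189 + 22097 = 4908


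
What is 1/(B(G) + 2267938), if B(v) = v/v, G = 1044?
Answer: 1/2267939 ≈ 4.4093e-7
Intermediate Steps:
B(v) = 1
1/(B(G) + 2267938) = 1/(1 + 2267938) = 1/2267939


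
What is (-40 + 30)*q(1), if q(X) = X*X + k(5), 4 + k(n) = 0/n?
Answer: 30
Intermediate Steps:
k(n) = -4 (k(n) = -4 + 0/n = -4 + 0 = -4)
q(X) = -4 + X² (q(X) = X*X - 4 = X² - 4 = -4 + X²)
(-40 + 30)*q(1) = (-40 + 30)*(-4 + 1²) = -10*(-4 + 1) = -10*(-3) = 30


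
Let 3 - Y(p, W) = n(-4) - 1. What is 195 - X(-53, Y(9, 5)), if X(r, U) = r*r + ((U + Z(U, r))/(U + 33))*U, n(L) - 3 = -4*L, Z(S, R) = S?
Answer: -2639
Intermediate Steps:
n(L) = 3 - 4*L
Y(p, W) = -15 (Y(p, W) = 3 - ((3 - 4*(-4)) - 1) = 3 - ((3 + 16) - 1) = 3 - (19 - 1) = 3 - 1*18 = 3 - 18 = -15)
X(r, U) = r² + 2*U²/(33 + U) (X(r, U) = r*r + ((U + U)/(U + 33))*U = r² + ((2*U)/(33 + U))*U = r² + (2*U/(33 + U))*U = r² + 2*U²/(33 + U))
195 - X(-53, Y(9, 5)) = 195 - (2*(-15)² + 33*(-53)² - 15*(-53)²)/(33 - 15) = 195 - (2*225 + 33*2809 - 15*2809)/18 = 195 - (450 + 92697 - 42135)/18 = 195 - 51012/18 = 195 - 1*2834 = 195 - 2834 = -2639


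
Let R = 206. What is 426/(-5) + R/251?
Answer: -105896/1255 ≈ -84.379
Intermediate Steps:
426/(-5) + R/251 = 426/(-5) + 206/251 = 426*(-1/5) + 206*(1/251) = -426/5 + 206/251 = -105896/1255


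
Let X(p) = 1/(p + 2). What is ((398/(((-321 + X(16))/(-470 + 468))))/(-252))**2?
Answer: 158404/1635312721 ≈ 9.6865e-5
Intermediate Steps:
X(p) = 1/(2 + p)
((398/(((-321 + X(16))/(-470 + 468))))/(-252))**2 = ((398/(((-321 + 1/(2 + 16))/(-470 + 468))))/(-252))**2 = ((398/(((-321 + 1/18)/(-2))))*(-1/252))**2 = ((398/(((-321 + 1/18)*(-1/2))))*(-1/252))**2 = ((398/((-5777/18*(-1/2))))*(-1/252))**2 = ((398/(5777/36))*(-1/252))**2 = ((398*(36/5777))*(-1/252))**2 = ((14328/5777)*(-1/252))**2 = (-398/40439)**2 = 158404/1635312721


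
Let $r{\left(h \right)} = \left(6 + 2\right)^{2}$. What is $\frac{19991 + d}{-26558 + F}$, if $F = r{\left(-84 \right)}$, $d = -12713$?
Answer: $- \frac{3639}{13247} \approx -0.2747$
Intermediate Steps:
$r{\left(h \right)} = 64$ ($r{\left(h \right)} = 8^{2} = 64$)
$F = 64$
$\frac{19991 + d}{-26558 + F} = \frac{19991 - 12713}{-26558 + 64} = \frac{7278}{-26494} = 7278 \left(- \frac{1}{26494}\right) = - \frac{3639}{13247}$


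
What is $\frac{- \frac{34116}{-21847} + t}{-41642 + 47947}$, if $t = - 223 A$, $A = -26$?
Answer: $\frac{126703022}{137745335} \approx 0.91984$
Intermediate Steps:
$t = 5798$ ($t = \left(-223\right) \left(-26\right) = 5798$)
$\frac{- \frac{34116}{-21847} + t}{-41642 + 47947} = \frac{- \frac{34116}{-21847} + 5798}{-41642 + 47947} = \frac{\left(-34116\right) \left(- \frac{1}{21847}\right) + 5798}{6305} = \left(\frac{34116}{21847} + 5798\right) \frac{1}{6305} = \frac{126703022}{21847} \cdot \frac{1}{6305} = \frac{126703022}{137745335}$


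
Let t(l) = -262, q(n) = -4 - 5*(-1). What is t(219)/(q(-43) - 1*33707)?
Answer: 131/16853 ≈ 0.0077731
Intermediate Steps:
q(n) = 1 (q(n) = -4 + 5 = 1)
t(219)/(q(-43) - 1*33707) = -262/(1 - 1*33707) = -262/(1 - 33707) = -262/(-33706) = -262*(-1/33706) = 131/16853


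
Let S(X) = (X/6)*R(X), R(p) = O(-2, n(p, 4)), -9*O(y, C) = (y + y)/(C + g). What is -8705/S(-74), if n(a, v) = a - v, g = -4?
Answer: -9636435/74 ≈ -1.3022e+5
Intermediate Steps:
O(y, C) = -2*y/(9*(-4 + C)) (O(y, C) = -(y + y)/(9*(C - 4)) = -2*y/(9*(-4 + C)))
R(p) = 4/(-72 + 9*p) (R(p) = -2*(-2)/(-36 + 9*(p - 1*4)) = -2*(-2)/(-36 + 9*(p - 4)) = -2*(-2)/(-36 + 9*(-4 + p)) = -2*(-2)/(-36 + (-36 + 9*p)) = -2*(-2)/(-72 + 9*p) = 4/(-72 + 9*p))
S(X) = 2*X/(27*(-8 + X)) (S(X) = (X/6)*(4/(9*(-8 + X))) = 2*X/(27*(-8 + X)))
-8705/S(-74) = -8705/((2/27)*(-74)/(-8 - 74)) = -8705/((2/27)*(-74)/(-82)) = -8705/((2/27)*(-74)*(-1/82)) = -8705/74/1107 = -8705*1107/74 = -9636435/74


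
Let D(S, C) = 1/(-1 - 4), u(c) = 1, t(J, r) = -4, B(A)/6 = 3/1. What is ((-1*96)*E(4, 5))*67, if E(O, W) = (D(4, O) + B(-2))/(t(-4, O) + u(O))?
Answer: 190816/5 ≈ 38163.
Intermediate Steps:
B(A) = 18 (B(A) = 6*(3/1) = 6*(3*1) = 6*3 = 18)
D(S, C) = -⅕ (D(S, C) = 1/(-5) = -⅕)
E(O, W) = -89/15 (E(O, W) = (-⅕ + 18)/(-4 + 1) = (89/5)/(-3) = (89/5)*(-⅓) = -89/15)
((-1*96)*E(4, 5))*67 = (-1*96*(-89/15))*67 = -96*(-89/15)*67 = (2848/5)*67 = 190816/5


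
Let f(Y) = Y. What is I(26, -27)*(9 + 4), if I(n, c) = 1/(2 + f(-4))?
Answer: -13/2 ≈ -6.5000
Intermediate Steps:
I(n, c) = -½ (I(n, c) = 1/(2 - 4) = 1/(-2) = -½)
I(26, -27)*(9 + 4) = -(9 + 4)/2 = -½*13 = -13/2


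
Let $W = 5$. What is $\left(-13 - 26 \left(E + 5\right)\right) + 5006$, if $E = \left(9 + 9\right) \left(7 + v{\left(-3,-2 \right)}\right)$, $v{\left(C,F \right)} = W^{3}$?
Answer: $-56913$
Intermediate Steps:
$v{\left(C,F \right)} = 125$ ($v{\left(C,F \right)} = 5^{3} = 125$)
$E = 2376$ ($E = \left(9 + 9\right) \left(7 + 125\right) = 18 \cdot 132 = 2376$)
$\left(-13 - 26 \left(E + 5\right)\right) + 5006 = \left(-13 - 26 \left(2376 + 5\right)\right) + 5006 = \left(-13 - 61906\right) + 5006 = -61919 + 5006 = -56913$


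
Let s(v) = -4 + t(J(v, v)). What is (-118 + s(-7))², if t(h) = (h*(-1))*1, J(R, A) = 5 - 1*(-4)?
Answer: 17161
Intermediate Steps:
J(R, A) = 9 (J(R, A) = 5 + 4 = 9)
t(h) = -h (t(h) = -h*1 = -h)
s(v) = -13 (s(v) = -4 - 1*9 = -4 - 9 = -13)
(-118 + s(-7))² = (-118 - 13)² = (-131)² = 17161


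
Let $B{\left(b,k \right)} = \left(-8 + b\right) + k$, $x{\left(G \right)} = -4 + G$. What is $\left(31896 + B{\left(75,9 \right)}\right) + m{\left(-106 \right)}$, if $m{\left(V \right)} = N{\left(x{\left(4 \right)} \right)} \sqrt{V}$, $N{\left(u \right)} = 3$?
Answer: $31972 + 3 i \sqrt{106} \approx 31972.0 + 30.887 i$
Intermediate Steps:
$m{\left(V \right)} = 3 \sqrt{V}$
$B{\left(b,k \right)} = -8 + b + k$
$\left(31896 + B{\left(75,9 \right)}\right) + m{\left(-106 \right)} = \left(31896 + \left(-8 + 75 + 9\right)\right) + 3 \sqrt{-106} = \left(31896 + 76\right) + 3 i \sqrt{106} = 31972 + 3 i \sqrt{106}$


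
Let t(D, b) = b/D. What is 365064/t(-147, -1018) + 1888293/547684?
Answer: 28873339797/547684 ≈ 52719.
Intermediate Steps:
365064/t(-147, -1018) + 1888293/547684 = 365064/((-1018/(-147))) + 1888293/547684 = 365064/((-1018*(-1/147))) + 1888293*(1/547684) = 365064/(1018/147) + 1888293/547684 = 365064*(147/1018) + 1888293/547684 = 26832204/509 + 1888293/547684 = 28873339797/547684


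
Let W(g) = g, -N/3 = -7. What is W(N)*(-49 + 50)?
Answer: 21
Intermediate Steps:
N = 21 (N = -3*(-7) = 21)
W(N)*(-49 + 50) = 21*(-49 + 50) = 21*1 = 21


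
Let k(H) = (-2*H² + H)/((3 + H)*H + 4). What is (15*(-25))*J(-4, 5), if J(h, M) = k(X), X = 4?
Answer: 2625/8 ≈ 328.13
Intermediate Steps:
k(H) = (H - 2*H²)/(4 + H*(3 + H)) (k(H) = (H - 2*H²)/(H*(3 + H) + 4) = (H - 2*H²)/(4 + H*(3 + H)))
J(h, M) = -7/8 (J(h, M) = 4*(1 - 2*4)/(4 + 4² + 3*4) = 4*(1 - 8)/(4 + 16 + 12) = 4*(-7)/32 = 4*(1/32)*(-7) = -7/8)
(15*(-25))*J(-4, 5) = (15*(-25))*(-7/8) = -375*(-7/8) = 2625/8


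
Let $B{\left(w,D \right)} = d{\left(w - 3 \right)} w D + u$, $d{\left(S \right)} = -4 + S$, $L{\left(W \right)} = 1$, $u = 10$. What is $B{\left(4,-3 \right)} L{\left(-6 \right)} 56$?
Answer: $2576$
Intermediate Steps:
$B{\left(w,D \right)} = 10 + D w \left(-7 + w\right)$ ($B{\left(w,D \right)} = \left(-4 + \left(w - 3\right)\right) w D + 10 = \left(-4 + \left(-3 + w\right)\right) w D + 10 = \left(-7 + w\right) w D + 10 = w \left(-7 + w\right) D + 10 = D w \left(-7 + w\right) + 10 = 10 + D w \left(-7 + w\right)$)
$B{\left(4,-3 \right)} L{\left(-6 \right)} 56 = \left(10 - 12 \left(-7 + 4\right)\right) 1 \cdot 56 = \left(10 - 12 \left(-3\right)\right) 1 \cdot 56 = \left(10 + 36\right) 1 \cdot 56 = 46 \cdot 1 \cdot 56 = 46 \cdot 56 = 2576$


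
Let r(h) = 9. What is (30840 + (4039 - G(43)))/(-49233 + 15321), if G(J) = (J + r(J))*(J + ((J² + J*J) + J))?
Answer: 53963/11304 ≈ 4.7738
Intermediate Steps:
G(J) = (9 + J)*(2*J + 2*J²) (G(J) = (J + 9)*(J + ((J² + J*J) + J)) = (9 + J)*(J + ((J² + J²) + J)) = (9 + J)*(J + (2*J² + J)) = (9 + J)*(J + (J + 2*J²)) = (9 + J)*(2*J + 2*J²))
(30840 + (4039 - G(43)))/(-49233 + 15321) = (30840 + (4039 - 2*43*(9 + 43² + 10*43)))/(-49233 + 15321) = (30840 + (4039 - 2*43*(9 + 1849 + 430)))/(-33912) = (30840 + (4039 - 2*43*2288))*(-1/33912) = (30840 + (4039 - 1*196768))*(-1/33912) = (30840 + (4039 - 196768))*(-1/33912) = (30840 - 192729)*(-1/33912) = -161889*(-1/33912) = 53963/11304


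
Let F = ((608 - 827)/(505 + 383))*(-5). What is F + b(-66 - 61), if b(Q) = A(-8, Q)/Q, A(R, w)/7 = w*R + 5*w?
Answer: -5851/296 ≈ -19.767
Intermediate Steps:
A(R, w) = 35*w + 7*R*w (A(R, w) = 7*(w*R + 5*w) = 7*(R*w + 5*w) = 7*(5*w + R*w) = 35*w + 7*R*w)
b(Q) = -21 (b(Q) = (7*Q*(5 - 8))/Q = (7*Q*(-3))/Q = (-21*Q)/Q = -21)
F = 365/296 (F = -219/888*(-5) = -219*1/888*(-5) = -73/296*(-5) = 365/296 ≈ 1.2331)
F + b(-66 - 61) = 365/296 - 21 = -5851/296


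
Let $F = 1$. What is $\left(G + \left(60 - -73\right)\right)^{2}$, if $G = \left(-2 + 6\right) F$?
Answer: $18769$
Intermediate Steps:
$G = 4$ ($G = \left(-2 + 6\right) 1 = 4 \cdot 1 = 4$)
$\left(G + \left(60 - -73\right)\right)^{2} = \left(4 + \left(60 - -73\right)\right)^{2} = \left(4 + \left(60 + 73\right)\right)^{2} = \left(4 + 133\right)^{2} = 137^{2} = 18769$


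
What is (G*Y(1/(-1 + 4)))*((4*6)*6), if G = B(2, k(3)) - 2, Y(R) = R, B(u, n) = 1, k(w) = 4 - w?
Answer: -48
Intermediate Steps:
G = -1 (G = 1 - 2 = -1)
(G*Y(1/(-1 + 4)))*((4*6)*6) = (-1/(-1 + 4))*((4*6)*6) = (-1/3)*(24*6) = -1*⅓*144 = -⅓*144 = -48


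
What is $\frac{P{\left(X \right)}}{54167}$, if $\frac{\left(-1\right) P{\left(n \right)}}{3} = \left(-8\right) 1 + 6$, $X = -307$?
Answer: $\frac{6}{54167} \approx 0.00011077$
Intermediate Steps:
$P{\left(n \right)} = 6$ ($P{\left(n \right)} = - 3 \left(\left(-8\right) 1 + 6\right) = - 3 \left(-8 + 6\right) = \left(-3\right) \left(-2\right) = 6$)
$\frac{P{\left(X \right)}}{54167} = \frac{6}{54167}$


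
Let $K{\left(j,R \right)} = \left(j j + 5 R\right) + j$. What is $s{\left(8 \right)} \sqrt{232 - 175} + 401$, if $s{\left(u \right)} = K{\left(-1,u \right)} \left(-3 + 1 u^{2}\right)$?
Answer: $401 + 2440 \sqrt{57} \approx 18823.0$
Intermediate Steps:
$K{\left(j,R \right)} = j + j^{2} + 5 R$ ($K{\left(j,R \right)} = \left(j^{2} + 5 R\right) + j = j + j^{2} + 5 R$)
$s{\left(u \right)} = 5 u \left(-3 + u^{2}\right)$ ($s{\left(u \right)} = \left(-1 + \left(-1\right)^{2} + 5 u\right) \left(-3 + 1 u^{2}\right) = \left(-1 + 1 + 5 u\right) \left(-3 + u^{2}\right) = 5 u \left(-3 + u^{2}\right)$)
$s{\left(8 \right)} \sqrt{232 - 175} + 401 = 5 \cdot 8 \left(-3 + 8^{2}\right) \sqrt{232 - 175} + 401 = 5 \cdot 8 \left(-3 + 64\right) \sqrt{57} + 401 = 5 \cdot 8 \cdot 61 \sqrt{57} + 401 = 2440 \sqrt{57} + 401 = 401 + 2440 \sqrt{57}$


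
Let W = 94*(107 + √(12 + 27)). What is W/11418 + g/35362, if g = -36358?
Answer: -14866162/100940829 + 47*√39/5709 ≈ -0.095863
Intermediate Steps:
W = 10058 + 94*√39 (W = 94*(107 + √39) = 10058 + 94*√39 ≈ 10645.)
W/11418 + g/35362 = (10058 + 94*√39)/11418 - 36358/35362 = (10058 + 94*√39)*(1/11418) - 36358*1/35362 = (5029/5709 + 47*√39/5709) - 18179/17681 = -14866162/100940829 + 47*√39/5709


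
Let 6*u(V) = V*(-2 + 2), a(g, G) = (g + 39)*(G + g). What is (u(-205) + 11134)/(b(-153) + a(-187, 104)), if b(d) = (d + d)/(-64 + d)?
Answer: 1208039/1332967 ≈ 0.90628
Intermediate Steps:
a(g, G) = (39 + g)*(G + g)
b(d) = 2*d/(-64 + d) (b(d) = (2*d)/(-64 + d) = 2*d/(-64 + d))
u(V) = 0 (u(V) = (V*(-2 + 2))/6 = (V*0)/6 = (⅙)*0 = 0)
(u(-205) + 11134)/(b(-153) + a(-187, 104)) = (0 + 11134)/(2*(-153)/(-64 - 153) + ((-187)² + 39*104 + 39*(-187) + 104*(-187))) = 11134/(2*(-153)/(-217) + (34969 + 4056 - 7293 - 19448)) = 11134/(2*(-153)*(-1/217) + 12284) = 11134/(306/217 + 12284) = 11134/(2665934/217) = 11134*(217/2665934) = 1208039/1332967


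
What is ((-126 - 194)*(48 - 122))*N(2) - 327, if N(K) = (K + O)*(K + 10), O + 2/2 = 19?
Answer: 5682873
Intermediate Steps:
O = 18 (O = -1 + 19 = 18)
N(K) = (10 + K)*(18 + K) (N(K) = (K + 18)*(K + 10) = (18 + K)*(10 + K) = (10 + K)*(18 + K))
((-126 - 194)*(48 - 122))*N(2) - 327 = ((-126 - 194)*(48 - 122))*(180 + 2² + 28*2) - 327 = (-320*(-74))*(180 + 4 + 56) - 327 = 23680*240 - 327 = 5683200 - 327 = 5682873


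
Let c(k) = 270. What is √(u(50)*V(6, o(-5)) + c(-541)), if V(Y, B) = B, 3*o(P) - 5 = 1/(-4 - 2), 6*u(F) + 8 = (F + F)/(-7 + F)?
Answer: √40209429/387 ≈ 16.385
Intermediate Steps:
u(F) = -4/3 + F/(3*(-7 + F)) (u(F) = -4/3 + ((F + F)/(-7 + F))/6 = -4/3 + ((2*F)/(-7 + F))/6 = -4/3 + (2*F/(-7 + F))/6 = -4/3 + F/(3*(-7 + F)))
o(P) = 29/18 (o(P) = 5/3 + 1/(3*(-4 - 2)) = 5/3 + (⅓)/(-6) = 5/3 + (⅓)*(-⅙) = 5/3 - 1/18 = 29/18)
√(u(50)*V(6, o(-5)) + c(-541)) = √(((28/3 - 1*50)/(-7 + 50))*(29/18) + 270) = √(((28/3 - 50)/43)*(29/18) + 270) = √(((1/43)*(-122/3))*(29/18) + 270) = √(-122/129*29/18 + 270) = √(-1769/1161 + 270) = √(311701/1161) = √40209429/387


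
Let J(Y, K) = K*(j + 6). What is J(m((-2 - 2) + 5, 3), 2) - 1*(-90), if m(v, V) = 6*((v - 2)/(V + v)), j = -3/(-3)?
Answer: 104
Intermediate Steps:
j = 1 (j = -3*(-⅓) = 1)
m(v, V) = 6*(-2 + v)/(V + v) (m(v, V) = 6*((-2 + v)/(V + v)) = 6*(-2 + v)/(V + v))
J(Y, K) = 7*K (J(Y, K) = K*(1 + 6) = K*7 = 7*K)
J(m((-2 - 2) + 5, 3), 2) - 1*(-90) = 7*2 - 1*(-90) = 14 + 90 = 104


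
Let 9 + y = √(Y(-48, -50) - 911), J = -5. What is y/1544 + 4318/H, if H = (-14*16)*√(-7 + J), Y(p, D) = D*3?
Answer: -9/1544 + I*√1061/1544 + 2159*I*√3/672 ≈ -0.005829 + 5.5858*I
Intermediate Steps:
Y(p, D) = 3*D
y = -9 + I*√1061 (y = -9 + √(3*(-50) - 911) = -9 + √(-150 - 911) = -9 + √(-1061) = -9 + I*√1061 ≈ -9.0 + 32.573*I)
H = -448*I*√3 (H = (-14*16)*√(-7 - 5) = -448*I*√3 ≈ -775.96*I)
y/1544 + 4318/H = (-9 + I*√1061)/1544 + 4318/((-448*I*√3)) = (-9 + I*√1061)*(1/1544) + 4318*(I*√3/1344) = (-9/1544 + I*√1061/1544) + 2159*I*√3/672 = -9/1544 + I*√1061/1544 + 2159*I*√3/672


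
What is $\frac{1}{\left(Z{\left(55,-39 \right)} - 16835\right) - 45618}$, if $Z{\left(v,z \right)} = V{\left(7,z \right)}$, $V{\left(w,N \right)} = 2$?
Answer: $- \frac{1}{62451} \approx -1.6013 \cdot 10^{-5}$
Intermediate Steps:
$Z{\left(v,z \right)} = 2$
$\frac{1}{\left(Z{\left(55,-39 \right)} - 16835\right) - 45618} = \frac{1}{\left(2 - 16835\right) - 45618} = \frac{1}{-16833 - 45618} = \frac{1}{-62451} = - \frac{1}{62451}$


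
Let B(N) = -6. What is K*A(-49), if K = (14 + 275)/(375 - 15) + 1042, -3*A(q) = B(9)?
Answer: 375409/180 ≈ 2085.6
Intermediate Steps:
A(q) = 2 (A(q) = -1/3*(-6) = 2)
K = 375409/360 (K = 289/360 + 1042 = 375409/360 ≈ 1042.8)
K*A(-49) = (375409/360)*2 = 375409/180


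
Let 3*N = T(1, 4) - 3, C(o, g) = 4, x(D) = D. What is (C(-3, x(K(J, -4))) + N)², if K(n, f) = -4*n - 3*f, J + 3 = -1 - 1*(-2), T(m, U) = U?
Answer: 169/9 ≈ 18.778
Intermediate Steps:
J = -2 (J = -3 + (-1 - 1*(-2)) = -3 + (-1 + 2) = -3 + 1 = -2)
N = ⅓ (N = (4 - 3)/3 = (⅓)*1 = ⅓ ≈ 0.33333)
(C(-3, x(K(J, -4))) + N)² = (4 + ⅓)² = (13/3)² = 169/9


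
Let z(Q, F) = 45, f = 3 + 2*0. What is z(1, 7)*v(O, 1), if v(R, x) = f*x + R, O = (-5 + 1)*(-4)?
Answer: 855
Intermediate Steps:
f = 3 (f = 3 + 0 = 3)
O = 16 (O = -4*(-4) = 16)
v(R, x) = R + 3*x (v(R, x) = 3*x + R = R + 3*x)
z(1, 7)*v(O, 1) = 45*(16 + 3*1) = 45*(16 + 3) = 45*19 = 855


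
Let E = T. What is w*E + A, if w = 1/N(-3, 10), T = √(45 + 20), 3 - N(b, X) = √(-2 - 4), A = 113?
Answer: 113 + √65/5 + I*√390/15 ≈ 114.61 + 1.3166*I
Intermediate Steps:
N(b, X) = 3 - I*√6 (N(b, X) = 3 - √(-2 - 4) = 3 - √(-6) = 3 - I*√6)
T = √65 ≈ 8.0623
w = 1/(3 - I*√6) ≈ 0.2 + 0.1633*I
E = √65 ≈ 8.0623
w*E + A = (⅕ + I*√6/15)*√65 + 113 = √65*(⅕ + I*√6/15) + 113 = 113 + √65*(⅕ + I*√6/15)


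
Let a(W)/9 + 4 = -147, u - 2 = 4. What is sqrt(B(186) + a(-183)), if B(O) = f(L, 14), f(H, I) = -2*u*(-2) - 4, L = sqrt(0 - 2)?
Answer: I*sqrt(1339) ≈ 36.592*I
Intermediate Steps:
u = 6 (u = 2 + 4 = 6)
a(W) = -1359 (a(W) = -36 + 9*(-147) = -36 - 1323 = -1359)
L = I*sqrt(2) (L = sqrt(-2) = I*sqrt(2) ≈ 1.4142*I)
f(H, I) = 20 (f(H, I) = -2*6*(-2) - 4 = -12*(-2) - 4 = 24 - 4 = 20)
B(O) = 20
sqrt(B(186) + a(-183)) = sqrt(20 - 1359) = sqrt(-1339) = I*sqrt(1339)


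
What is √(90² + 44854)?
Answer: √52954 ≈ 230.12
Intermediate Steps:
√(90² + 44854) = √(8100 + 44854) = √52954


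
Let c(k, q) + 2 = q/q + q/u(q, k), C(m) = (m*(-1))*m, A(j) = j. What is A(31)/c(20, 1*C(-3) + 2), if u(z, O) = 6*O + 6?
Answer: -558/19 ≈ -29.368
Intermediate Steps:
C(m) = -m**2 (C(m) = (-m)*m = -m**2)
u(z, O) = 6 + 6*O
c(k, q) = -1 + q/(6 + 6*k) (c(k, q) = -2 + (q/q + q/(6 + 6*k)) = -2 + (1 + q/(6 + 6*k)) = -1 + q/(6 + 6*k))
A(31)/c(20, 1*C(-3) + 2) = 31/(((-1 - 1*20 + (1*(-1*(-3)**2) + 2)/6)/(1 + 20))) = 31/(((-1 - 20 + (1*(-1*9) + 2)/6)/21)) = 31/(((-1 - 20 + (1*(-9) + 2)/6)/21)) = 31/(((-1 - 20 + (-9 + 2)/6)/21)) = 31/(((-1 - 20 + (1/6)*(-7))/21)) = 31/(((-1 - 20 - 7/6)/21)) = 31/(((1/21)*(-133/6))) = 31/(-19/18) = 31*(-18/19) = -558/19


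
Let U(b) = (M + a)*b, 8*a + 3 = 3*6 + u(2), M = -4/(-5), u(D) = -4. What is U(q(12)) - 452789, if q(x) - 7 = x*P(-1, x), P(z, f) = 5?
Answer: -18105731/40 ≈ -4.5264e+5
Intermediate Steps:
M = ⅘ (M = -4*(-⅕) = ⅘ ≈ 0.80000)
q(x) = 7 + 5*x (q(x) = 7 + x*5 = 7 + 5*x)
a = 11/8 (a = -3/8 + (3*6 - 4)/8 = -3/8 + (18 - 4)/8 = -3/8 + (⅛)*14 = -3/8 + 7/4 = 11/8 ≈ 1.3750)
U(b) = 87*b/40 (U(b) = (⅘ + 11/8)*b = 87*b/40)
U(q(12)) - 452789 = 87*(7 + 5*12)/40 - 452789 = 87*(7 + 60)/40 - 452789 = (87/40)*67 - 452789 = 5829/40 - 452789 = -18105731/40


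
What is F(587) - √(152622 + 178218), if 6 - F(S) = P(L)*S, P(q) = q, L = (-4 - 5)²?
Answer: -47541 - 6*√9190 ≈ -48116.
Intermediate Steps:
L = 81 (L = (-9)² = 81)
F(S) = 6 - 81*S
F(587) - √(152622 + 178218) = (6 - 81*587) - √(152622 + 178218) = (6 - 47547) - √330840 = -47541 - 6*√9190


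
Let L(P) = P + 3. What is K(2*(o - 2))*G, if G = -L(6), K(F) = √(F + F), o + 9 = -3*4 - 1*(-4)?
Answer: -18*I*√19 ≈ -78.46*I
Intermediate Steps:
L(P) = 3 + P
o = -17 (o = -9 + (-3*4 - 1*(-4)) = -9 + (-12 + 4) = -9 - 8 = -17)
K(F) = √2*√F (K(F) = √(2*F) = √2*√F)
G = -9 (G = -(3 + 6) = -1*9 = -9)
K(2*(o - 2))*G = (√2*√(2*(-17 - 2)))*(-9) = (√2*√(2*(-19)))*(-9) = (√2*√(-38))*(-9) = (√2*(I*√38))*(-9) = (2*I*√19)*(-9) = -18*I*√19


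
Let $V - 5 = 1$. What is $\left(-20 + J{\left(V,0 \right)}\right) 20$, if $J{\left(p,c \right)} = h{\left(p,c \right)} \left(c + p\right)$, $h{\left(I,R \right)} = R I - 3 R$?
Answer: $-400$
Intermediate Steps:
$V = 6$ ($V = 5 + 1 = 6$)
$h{\left(I,R \right)} = - 3 R + I R$ ($h{\left(I,R \right)} = I R - 3 R = - 3 R + I R$)
$J{\left(p,c \right)} = c \left(-3 + p\right) \left(c + p\right)$
$\left(-20 + J{\left(V,0 \right)}\right) 20 = \left(-20 + 0 \left(-3 + 6\right) \left(0 + 6\right)\right) 20 = \left(-20 + 0 \cdot 3 \cdot 6\right) 20 = \left(-20 + 0\right) 20 = \left(-20\right) 20 = -400$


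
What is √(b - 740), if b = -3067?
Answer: 9*I*√47 ≈ 61.701*I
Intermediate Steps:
√(b - 740) = √(-3067 - 740) = √(-3807) = 9*I*√47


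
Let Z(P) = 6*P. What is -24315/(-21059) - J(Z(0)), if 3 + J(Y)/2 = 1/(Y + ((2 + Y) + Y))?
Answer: 129610/21059 ≈ 6.1546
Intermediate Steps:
J(Y) = -6 + 2/(2 + 3*Y) (J(Y) = -6 + 2/(Y + ((2 + Y) + Y)) = -6 + 2/(Y + (2 + 2*Y)) = -6 + 2/(2 + 3*Y))
-24315/(-21059) - J(Z(0)) = -24315/(-21059) - 2*(-5 - 54*0)/(2 + 3*(6*0)) = -24315*(-1/21059) - 2*(-5 - 9*0)/(2 + 3*0) = 24315/21059 - 2*(-5 + 0)/(2 + 0) = 24315/21059 - 2*(-5)/2 = 24315/21059 - 1*(-5) = 24315/21059 + 5 = 129610/21059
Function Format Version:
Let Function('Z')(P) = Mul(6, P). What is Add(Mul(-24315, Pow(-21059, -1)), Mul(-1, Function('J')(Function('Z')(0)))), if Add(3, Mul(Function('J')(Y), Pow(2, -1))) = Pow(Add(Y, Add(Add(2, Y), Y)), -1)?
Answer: Rational(129610, 21059) ≈ 6.1546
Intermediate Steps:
Function('J')(Y) = Add(-6, Mul(2, Pow(Add(2, Mul(3, Y)), -1))) (Function('J')(Y) = Add(-6, Mul(2, Pow(Add(Y, Add(Add(2, Y), Y)), -1))) = Add(-6, Mul(2, Pow(Add(Y, Add(2, Mul(2, Y))), -1))) = Add(-6, Mul(2, Pow(Add(2, Mul(3, Y)), -1))))
Add(Mul(-24315, Pow(-21059, -1)), Mul(-1, Function('J')(Function('Z')(0)))) = Add(Mul(-24315, Pow(-21059, -1)), Mul(-1, Mul(2, Pow(Add(2, Mul(3, Mul(6, 0))), -1), Add(-5, Mul(-9, Mul(6, 0)))))) = Add(Mul(-24315, Rational(-1, 21059)), Mul(-1, Mul(2, Pow(Add(2, Mul(3, 0)), -1), Add(-5, Mul(-9, 0))))) = Add(Rational(24315, 21059), Mul(-1, Mul(2, Pow(Add(2, 0), -1), Add(-5, 0)))) = Add(Rational(24315, 21059), Mul(-1, Mul(2, Pow(2, -1), -5))) = Add(Rational(24315, 21059), Mul(-1, Mul(2, Rational(1, 2), -5))) = Add(Rational(24315, 21059), Mul(-1, -5)) = Add(Rational(24315, 21059), 5) = Rational(129610, 21059)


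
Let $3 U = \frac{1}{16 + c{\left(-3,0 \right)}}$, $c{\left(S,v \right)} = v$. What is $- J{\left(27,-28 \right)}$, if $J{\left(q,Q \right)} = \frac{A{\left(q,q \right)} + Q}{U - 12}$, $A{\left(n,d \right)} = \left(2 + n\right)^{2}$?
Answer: $\frac{39024}{575} \approx 67.868$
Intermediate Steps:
$U = \frac{1}{48}$ ($U = \frac{1}{3 \left(16 + 0\right)} = \frac{1}{3 \cdot 16} = \frac{1}{3} \cdot \frac{1}{16} = \frac{1}{48} \approx 0.020833$)
$J{\left(q,Q \right)} = - \frac{48 Q}{575} - \frac{48 \left(2 + q\right)^{2}}{575}$ ($J{\left(q,Q \right)} = \frac{\left(2 + q\right)^{2} + Q}{\frac{1}{48} - 12} = \frac{Q + \left(2 + q\right)^{2}}{- \frac{575}{48}} = \left(Q + \left(2 + q\right)^{2}\right) \left(- \frac{48}{575}\right) = - \frac{48 Q}{575} - \frac{48 \left(2 + q\right)^{2}}{575}$)
$- J{\left(27,-28 \right)} = - (\left(- \frac{48}{575}\right) \left(-28\right) - \frac{48 \left(2 + 27\right)^{2}}{575}) = - (\frac{1344}{575} - \frac{48 \cdot 29^{2}}{575}) = - (\frac{1344}{575} - \frac{40368}{575}) = \left(-1\right) \left(- \frac{39024}{575}\right) = \frac{39024}{575}$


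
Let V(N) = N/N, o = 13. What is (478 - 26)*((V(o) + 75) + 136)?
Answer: 95824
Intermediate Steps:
V(N) = 1
(478 - 26)*((V(o) + 75) + 136) = (478 - 26)*((1 + 75) + 136) = 452*(76 + 136) = 452*212 = 95824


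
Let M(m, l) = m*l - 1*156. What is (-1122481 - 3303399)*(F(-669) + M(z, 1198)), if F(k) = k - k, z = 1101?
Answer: -5837036430960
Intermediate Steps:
F(k) = 0
M(m, l) = -156 + l*m (M(m, l) = l*m - 156 = -156 + l*m)
(-1122481 - 3303399)*(F(-669) + M(z, 1198)) = (-1122481 - 3303399)*(0 + (-156 + 1198*1101)) = -4425880*(0 + (-156 + 1318998)) = -4425880*(0 + 1318842) = -4425880*1318842 = -5837036430960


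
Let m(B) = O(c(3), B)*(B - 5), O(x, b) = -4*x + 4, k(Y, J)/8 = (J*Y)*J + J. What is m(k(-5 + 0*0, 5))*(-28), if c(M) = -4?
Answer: 540400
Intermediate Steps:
k(Y, J) = 8*J + 8*Y*J² (k(Y, J) = 8*((J*Y)*J + J) = 8*(Y*J² + J) = 8*(J + Y*J²) = 8*J + 8*Y*J²)
O(x, b) = 4 - 4*x
m(B) = -100 + 20*B (m(B) = (4 - 4*(-4))*(B - 5) = (4 + 16)*(-5 + B) = 20*(-5 + B) = -100 + 20*B)
m(k(-5 + 0*0, 5))*(-28) = (-100 + 20*(8*5*(1 + 5*(-5 + 0*0))))*(-28) = (-100 + 20*(8*5*(1 + 5*(-5 + 0))))*(-28) = (-100 + 20*(8*5*(1 + 5*(-5))))*(-28) = (-100 + 20*(8*5*(1 - 25)))*(-28) = (-100 + 20*(8*5*(-24)))*(-28) = (-100 + 20*(-960))*(-28) = (-100 - 19200)*(-28) = -19300*(-28) = 540400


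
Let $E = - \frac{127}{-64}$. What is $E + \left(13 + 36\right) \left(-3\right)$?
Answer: $- \frac{9281}{64} \approx -145.02$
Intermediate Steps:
$E = \frac{127}{64}$ ($E = \left(-127\right) \left(- \frac{1}{64}\right) = \frac{127}{64} \approx 1.9844$)
$E + \left(13 + 36\right) \left(-3\right) = \frac{127}{64} + \left(13 + 36\right) \left(-3\right) = \frac{127}{64} + 49 \left(-3\right) = \frac{127}{64} - 147 = - \frac{9281}{64}$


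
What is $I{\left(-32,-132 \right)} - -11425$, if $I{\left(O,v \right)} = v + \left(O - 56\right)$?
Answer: $11205$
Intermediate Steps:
$I{\left(O,v \right)} = -56 + O + v$ ($I{\left(O,v \right)} = v + \left(-56 + O\right) = -56 + O + v$)
$I{\left(-32,-132 \right)} - -11425 = \left(-56 - 32 - 132\right) - -11425 = -220 + 11425 = 11205$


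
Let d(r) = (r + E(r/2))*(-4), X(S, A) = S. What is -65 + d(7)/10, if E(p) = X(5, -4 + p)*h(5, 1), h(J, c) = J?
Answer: -389/5 ≈ -77.800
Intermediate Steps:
E(p) = 25 (E(p) = 5*5 = 25)
d(r) = -100 - 4*r (d(r) = (r + 25)*(-4) = (25 + r)*(-4) = -100 - 4*r)
-65 + d(7)/10 = -65 + (-100 - 4*7)/10 = -65 + (-100 - 28)/10 = -65 + (⅒)*(-128) = -65 - 64/5 = -389/5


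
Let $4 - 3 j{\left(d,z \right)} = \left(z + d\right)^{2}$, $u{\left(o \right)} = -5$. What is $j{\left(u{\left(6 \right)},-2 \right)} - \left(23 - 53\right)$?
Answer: $15$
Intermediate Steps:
$j{\left(d,z \right)} = \frac{4}{3} - \frac{\left(d + z\right)^{2}}{3}$ ($j{\left(d,z \right)} = \frac{4}{3} - \frac{\left(z + d\right)^{2}}{3} = \frac{4}{3} - \frac{\left(d + z\right)^{2}}{3}$)
$j{\left(u{\left(6 \right)},-2 \right)} - \left(23 - 53\right) = \left(\frac{4}{3} - \frac{\left(-5 - 2\right)^{2}}{3}\right) - \left(23 - 53\right) = \left(\frac{4}{3} - \frac{\left(-7\right)^{2}}{3}\right) - \left(23 - 53\right) = \left(\frac{4}{3} - \frac{49}{3}\right) - -30 = \left(\frac{4}{3} - \frac{49}{3}\right) + 30 = -15 + 30 = 15$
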